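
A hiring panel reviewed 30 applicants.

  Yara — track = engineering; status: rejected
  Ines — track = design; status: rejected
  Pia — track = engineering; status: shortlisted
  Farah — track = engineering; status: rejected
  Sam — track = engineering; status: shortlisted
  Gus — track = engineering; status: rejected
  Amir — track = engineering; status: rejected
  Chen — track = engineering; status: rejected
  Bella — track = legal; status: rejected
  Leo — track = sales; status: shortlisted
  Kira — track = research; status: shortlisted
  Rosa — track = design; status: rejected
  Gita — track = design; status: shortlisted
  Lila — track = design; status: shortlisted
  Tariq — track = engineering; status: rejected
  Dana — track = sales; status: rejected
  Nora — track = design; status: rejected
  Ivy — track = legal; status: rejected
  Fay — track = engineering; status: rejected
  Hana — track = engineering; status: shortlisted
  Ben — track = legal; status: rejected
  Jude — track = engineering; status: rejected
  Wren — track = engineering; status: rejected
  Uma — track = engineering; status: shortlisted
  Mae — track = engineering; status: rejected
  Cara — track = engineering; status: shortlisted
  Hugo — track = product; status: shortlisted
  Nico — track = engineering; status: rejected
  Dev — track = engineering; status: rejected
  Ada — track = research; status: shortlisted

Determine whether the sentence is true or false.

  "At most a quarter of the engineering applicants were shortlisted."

The determiner here denotes the relation: |A ∩ B| / |A| ≤ 1/4.
|A| = 17, |A ∩ B| = 5, |A ∖ B| = 12.
|A ∩ B|/|A| = 5/17, so the statement is false.

False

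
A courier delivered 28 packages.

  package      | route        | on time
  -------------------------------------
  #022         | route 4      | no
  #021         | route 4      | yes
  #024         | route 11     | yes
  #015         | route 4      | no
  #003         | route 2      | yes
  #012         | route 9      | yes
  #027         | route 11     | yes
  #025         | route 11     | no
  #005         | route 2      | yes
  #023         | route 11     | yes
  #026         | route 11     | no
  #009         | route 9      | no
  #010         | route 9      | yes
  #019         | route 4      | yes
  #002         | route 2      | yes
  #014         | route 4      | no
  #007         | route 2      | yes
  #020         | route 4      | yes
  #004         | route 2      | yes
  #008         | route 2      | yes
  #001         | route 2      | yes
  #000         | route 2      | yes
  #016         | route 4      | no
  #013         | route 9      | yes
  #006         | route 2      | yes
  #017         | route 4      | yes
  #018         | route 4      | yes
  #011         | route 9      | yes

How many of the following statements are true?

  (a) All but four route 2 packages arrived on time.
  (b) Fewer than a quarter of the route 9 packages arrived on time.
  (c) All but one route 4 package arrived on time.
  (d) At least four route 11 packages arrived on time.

0

(a) route 2: |A| = 9, |A ∩ B| = 9; needs |A ∖ B| = 4 — false.
(b) route 9: |A| = 5, |A ∩ B| = 4; needs |A ∩ B| / |A| < 1/4 — false.
(c) route 4: |A| = 9, |A ∩ B| = 5; needs |A ∖ B| = 1 — false.
(d) route 11: |A| = 5, |A ∩ B| = 3; needs |A ∩ B| ≥ 4 — false.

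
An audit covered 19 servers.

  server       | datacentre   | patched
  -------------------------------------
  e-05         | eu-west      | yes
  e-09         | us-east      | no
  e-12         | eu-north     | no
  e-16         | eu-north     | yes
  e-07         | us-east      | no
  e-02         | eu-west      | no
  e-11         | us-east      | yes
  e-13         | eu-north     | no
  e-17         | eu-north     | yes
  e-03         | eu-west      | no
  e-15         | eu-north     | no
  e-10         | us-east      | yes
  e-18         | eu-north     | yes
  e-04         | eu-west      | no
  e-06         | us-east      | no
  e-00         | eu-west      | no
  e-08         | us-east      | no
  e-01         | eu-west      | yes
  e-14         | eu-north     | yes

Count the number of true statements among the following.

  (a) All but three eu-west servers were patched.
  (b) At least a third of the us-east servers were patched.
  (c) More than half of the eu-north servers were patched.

2

(a) eu-west: |A| = 6, |A ∩ B| = 2; needs |A ∖ B| = 3 — false.
(b) us-east: |A| = 6, |A ∩ B| = 2; needs |A ∩ B| / |A| ≥ 1/3 — true.
(c) eu-north: |A| = 7, |A ∩ B| = 4; needs |A ∩ B| > |A ∖ B| — true.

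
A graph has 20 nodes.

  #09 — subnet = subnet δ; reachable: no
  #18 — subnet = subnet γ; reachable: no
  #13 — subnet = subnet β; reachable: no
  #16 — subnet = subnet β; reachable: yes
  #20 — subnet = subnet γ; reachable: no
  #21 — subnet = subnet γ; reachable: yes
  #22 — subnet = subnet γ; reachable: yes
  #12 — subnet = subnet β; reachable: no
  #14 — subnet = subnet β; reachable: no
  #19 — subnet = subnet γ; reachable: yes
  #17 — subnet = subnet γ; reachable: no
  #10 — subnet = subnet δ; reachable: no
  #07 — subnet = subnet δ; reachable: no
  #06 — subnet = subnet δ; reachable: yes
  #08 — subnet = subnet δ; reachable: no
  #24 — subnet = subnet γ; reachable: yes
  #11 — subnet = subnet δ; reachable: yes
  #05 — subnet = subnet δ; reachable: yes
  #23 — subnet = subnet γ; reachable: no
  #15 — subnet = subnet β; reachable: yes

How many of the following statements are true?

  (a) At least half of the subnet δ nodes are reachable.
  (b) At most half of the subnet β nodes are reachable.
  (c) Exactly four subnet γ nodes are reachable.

2

(a) subnet δ: |A| = 7, |A ∩ B| = 3; needs |A ∩ B| ≥ |A ∖ B| — false.
(b) subnet β: |A| = 5, |A ∩ B| = 2; needs |A ∩ B| ≤ |A ∖ B| — true.
(c) subnet γ: |A| = 8, |A ∩ B| = 4; needs |A ∩ B| = 4 — true.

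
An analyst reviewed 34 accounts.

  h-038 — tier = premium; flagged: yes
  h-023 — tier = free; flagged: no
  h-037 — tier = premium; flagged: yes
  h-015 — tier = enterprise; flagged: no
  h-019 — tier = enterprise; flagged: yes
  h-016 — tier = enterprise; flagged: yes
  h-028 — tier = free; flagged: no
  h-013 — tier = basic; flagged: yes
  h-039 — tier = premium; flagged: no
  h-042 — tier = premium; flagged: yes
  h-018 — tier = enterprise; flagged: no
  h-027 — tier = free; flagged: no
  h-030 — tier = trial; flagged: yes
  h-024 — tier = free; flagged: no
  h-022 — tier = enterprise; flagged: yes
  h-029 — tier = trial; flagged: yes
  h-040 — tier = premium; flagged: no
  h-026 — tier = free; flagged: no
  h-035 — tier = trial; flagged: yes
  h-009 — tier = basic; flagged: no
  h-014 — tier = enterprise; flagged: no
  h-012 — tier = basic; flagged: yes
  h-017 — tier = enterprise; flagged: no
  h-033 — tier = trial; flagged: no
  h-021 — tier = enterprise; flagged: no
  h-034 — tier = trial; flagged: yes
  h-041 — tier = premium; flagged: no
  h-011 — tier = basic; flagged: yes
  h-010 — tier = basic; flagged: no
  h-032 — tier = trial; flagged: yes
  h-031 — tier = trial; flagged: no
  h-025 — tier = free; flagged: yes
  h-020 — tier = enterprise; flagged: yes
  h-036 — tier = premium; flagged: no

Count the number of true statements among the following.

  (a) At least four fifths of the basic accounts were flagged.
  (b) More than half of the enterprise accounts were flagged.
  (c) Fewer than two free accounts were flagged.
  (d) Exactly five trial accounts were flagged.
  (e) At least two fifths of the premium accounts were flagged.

(a) basic: |A| = 5, |A ∩ B| = 3; needs |A ∩ B| / |A| ≥ 4/5 — false.
(b) enterprise: |A| = 9, |A ∩ B| = 4; needs |A ∩ B| > |A ∖ B| — false.
(c) free: |A| = 6, |A ∩ B| = 1; needs |A ∩ B| < 2 — true.
(d) trial: |A| = 7, |A ∩ B| = 5; needs |A ∩ B| = 5 — true.
(e) premium: |A| = 7, |A ∩ B| = 3; needs |A ∩ B| / |A| ≥ 2/5 — true.

3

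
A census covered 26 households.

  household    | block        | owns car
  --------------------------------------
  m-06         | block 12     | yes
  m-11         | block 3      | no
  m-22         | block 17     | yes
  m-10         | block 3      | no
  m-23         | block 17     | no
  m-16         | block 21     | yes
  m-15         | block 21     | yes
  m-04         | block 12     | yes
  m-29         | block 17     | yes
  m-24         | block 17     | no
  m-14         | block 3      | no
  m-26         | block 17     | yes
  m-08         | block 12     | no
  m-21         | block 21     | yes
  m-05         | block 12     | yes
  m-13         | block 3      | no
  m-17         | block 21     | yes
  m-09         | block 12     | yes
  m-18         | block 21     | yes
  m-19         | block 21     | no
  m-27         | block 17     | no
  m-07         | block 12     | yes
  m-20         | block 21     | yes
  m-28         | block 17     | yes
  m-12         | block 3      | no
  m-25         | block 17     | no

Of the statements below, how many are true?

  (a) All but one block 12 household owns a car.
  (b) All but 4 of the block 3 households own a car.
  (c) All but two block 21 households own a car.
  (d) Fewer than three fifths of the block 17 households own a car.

(a) block 12: |A| = 6, |A ∩ B| = 5; needs |A ∖ B| = 1 — true.
(b) block 3: |A| = 5, |A ∩ B| = 0; needs |A ∖ B| = 4 — false.
(c) block 21: |A| = 7, |A ∩ B| = 6; needs |A ∖ B| = 2 — false.
(d) block 17: |A| = 8, |A ∩ B| = 4; needs |A ∩ B| / |A| < 3/5 — true.

2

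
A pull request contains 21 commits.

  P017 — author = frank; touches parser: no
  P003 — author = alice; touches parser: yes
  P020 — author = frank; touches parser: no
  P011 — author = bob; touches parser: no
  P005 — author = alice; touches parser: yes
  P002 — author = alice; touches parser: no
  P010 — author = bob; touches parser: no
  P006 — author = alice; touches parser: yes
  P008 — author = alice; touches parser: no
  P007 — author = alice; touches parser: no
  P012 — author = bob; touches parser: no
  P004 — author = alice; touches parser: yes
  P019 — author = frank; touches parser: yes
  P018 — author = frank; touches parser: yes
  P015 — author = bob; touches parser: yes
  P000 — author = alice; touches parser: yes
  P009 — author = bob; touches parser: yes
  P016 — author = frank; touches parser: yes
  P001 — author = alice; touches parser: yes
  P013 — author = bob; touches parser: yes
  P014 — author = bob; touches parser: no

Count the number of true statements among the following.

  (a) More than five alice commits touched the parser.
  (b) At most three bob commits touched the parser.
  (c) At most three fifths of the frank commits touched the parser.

3

(a) alice: |A| = 9, |A ∩ B| = 6; needs |A ∩ B| > 5 — true.
(b) bob: |A| = 7, |A ∩ B| = 3; needs |A ∩ B| ≤ 3 — true.
(c) frank: |A| = 5, |A ∩ B| = 3; needs |A ∩ B| / |A| ≤ 3/5 — true.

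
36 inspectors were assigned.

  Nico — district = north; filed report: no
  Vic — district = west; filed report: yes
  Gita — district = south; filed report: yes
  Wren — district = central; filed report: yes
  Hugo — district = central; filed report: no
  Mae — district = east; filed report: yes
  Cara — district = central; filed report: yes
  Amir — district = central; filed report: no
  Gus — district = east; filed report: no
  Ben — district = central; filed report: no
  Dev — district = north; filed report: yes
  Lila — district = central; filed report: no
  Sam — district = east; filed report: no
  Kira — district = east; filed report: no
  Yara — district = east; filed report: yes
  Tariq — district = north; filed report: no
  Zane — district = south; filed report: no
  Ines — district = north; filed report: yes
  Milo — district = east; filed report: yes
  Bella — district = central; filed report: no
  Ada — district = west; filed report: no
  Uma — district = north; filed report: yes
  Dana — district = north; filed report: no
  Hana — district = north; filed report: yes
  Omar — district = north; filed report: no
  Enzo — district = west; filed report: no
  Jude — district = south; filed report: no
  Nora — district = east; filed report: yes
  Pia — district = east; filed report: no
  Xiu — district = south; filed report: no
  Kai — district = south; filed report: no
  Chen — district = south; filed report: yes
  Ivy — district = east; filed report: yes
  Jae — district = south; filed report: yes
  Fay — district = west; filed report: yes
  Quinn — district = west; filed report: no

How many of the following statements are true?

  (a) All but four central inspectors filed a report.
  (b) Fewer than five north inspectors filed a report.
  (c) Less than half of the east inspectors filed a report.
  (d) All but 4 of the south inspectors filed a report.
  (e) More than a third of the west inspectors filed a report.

3

(a) central: |A| = 7, |A ∩ B| = 2; needs |A ∖ B| = 4 — false.
(b) north: |A| = 8, |A ∩ B| = 4; needs |A ∩ B| < 5 — true.
(c) east: |A| = 9, |A ∩ B| = 5; needs |A ∩ B| < |A ∖ B| — false.
(d) south: |A| = 7, |A ∩ B| = 3; needs |A ∖ B| = 4 — true.
(e) west: |A| = 5, |A ∩ B| = 2; needs |A ∩ B| / |A| > 1/3 — true.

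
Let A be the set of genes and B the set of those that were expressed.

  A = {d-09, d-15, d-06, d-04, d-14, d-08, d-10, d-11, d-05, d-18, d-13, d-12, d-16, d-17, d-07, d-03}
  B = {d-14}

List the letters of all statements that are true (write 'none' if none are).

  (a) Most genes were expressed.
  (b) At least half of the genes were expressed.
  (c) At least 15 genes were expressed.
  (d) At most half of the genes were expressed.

(d)

|A| = 16, |A ∩ B| = 1, |A ∖ B| = 15.
(a) |A ∩ B| > |A ∖ B|: fails.
(b) |A ∩ B| ≥ |A ∖ B|: fails.
(c) |A ∩ B| ≥ 15: fails.
(d) |A ∩ B| ≤ |A ∖ B|: holds.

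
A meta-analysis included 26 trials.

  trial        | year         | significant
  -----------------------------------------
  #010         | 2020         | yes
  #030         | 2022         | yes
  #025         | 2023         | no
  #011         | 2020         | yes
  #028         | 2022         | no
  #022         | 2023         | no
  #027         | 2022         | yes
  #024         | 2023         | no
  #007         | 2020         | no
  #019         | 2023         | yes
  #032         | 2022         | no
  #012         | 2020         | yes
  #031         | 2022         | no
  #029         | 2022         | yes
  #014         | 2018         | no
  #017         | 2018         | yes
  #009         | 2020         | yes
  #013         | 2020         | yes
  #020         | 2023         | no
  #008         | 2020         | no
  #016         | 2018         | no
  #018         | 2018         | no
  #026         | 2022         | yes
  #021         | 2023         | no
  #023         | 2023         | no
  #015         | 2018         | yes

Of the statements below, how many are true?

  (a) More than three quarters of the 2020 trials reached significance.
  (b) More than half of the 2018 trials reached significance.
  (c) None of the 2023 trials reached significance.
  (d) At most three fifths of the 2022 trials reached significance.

1

(a) 2020: |A| = 7, |A ∩ B| = 5; needs |A ∩ B| / |A| > 3/4 — false.
(b) 2018: |A| = 5, |A ∩ B| = 2; needs |A ∩ B| > |A ∖ B| — false.
(c) 2023: |A| = 7, |A ∩ B| = 1; needs A ∩ B = ∅ (|A ∩ B| = 0) — false.
(d) 2022: |A| = 7, |A ∩ B| = 4; needs |A ∩ B| / |A| ≤ 3/5 — true.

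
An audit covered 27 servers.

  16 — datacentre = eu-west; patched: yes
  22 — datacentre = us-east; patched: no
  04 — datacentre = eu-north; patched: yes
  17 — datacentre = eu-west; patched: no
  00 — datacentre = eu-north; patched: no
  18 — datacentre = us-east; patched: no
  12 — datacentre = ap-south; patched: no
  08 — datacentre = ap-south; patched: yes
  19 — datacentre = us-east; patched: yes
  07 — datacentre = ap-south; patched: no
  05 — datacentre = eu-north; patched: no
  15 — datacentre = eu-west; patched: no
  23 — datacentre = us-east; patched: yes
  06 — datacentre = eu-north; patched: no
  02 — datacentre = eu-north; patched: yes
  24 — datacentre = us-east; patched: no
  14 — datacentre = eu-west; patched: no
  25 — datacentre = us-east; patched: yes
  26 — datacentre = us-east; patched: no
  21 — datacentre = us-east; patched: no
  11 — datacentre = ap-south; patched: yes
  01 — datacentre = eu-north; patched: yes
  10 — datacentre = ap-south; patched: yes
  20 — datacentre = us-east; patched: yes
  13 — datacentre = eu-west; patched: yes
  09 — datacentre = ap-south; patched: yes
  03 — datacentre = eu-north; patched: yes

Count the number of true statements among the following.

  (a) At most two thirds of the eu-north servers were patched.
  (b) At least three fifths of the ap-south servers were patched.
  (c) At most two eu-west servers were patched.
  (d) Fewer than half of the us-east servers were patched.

(a) eu-north: |A| = 7, |A ∩ B| = 4; needs |A ∩ B| / |A| ≤ 2/3 — true.
(b) ap-south: |A| = 6, |A ∩ B| = 4; needs |A ∩ B| / |A| ≥ 3/5 — true.
(c) eu-west: |A| = 5, |A ∩ B| = 2; needs |A ∩ B| ≤ 2 — true.
(d) us-east: |A| = 9, |A ∩ B| = 4; needs |A ∩ B| < |A ∖ B| — true.

4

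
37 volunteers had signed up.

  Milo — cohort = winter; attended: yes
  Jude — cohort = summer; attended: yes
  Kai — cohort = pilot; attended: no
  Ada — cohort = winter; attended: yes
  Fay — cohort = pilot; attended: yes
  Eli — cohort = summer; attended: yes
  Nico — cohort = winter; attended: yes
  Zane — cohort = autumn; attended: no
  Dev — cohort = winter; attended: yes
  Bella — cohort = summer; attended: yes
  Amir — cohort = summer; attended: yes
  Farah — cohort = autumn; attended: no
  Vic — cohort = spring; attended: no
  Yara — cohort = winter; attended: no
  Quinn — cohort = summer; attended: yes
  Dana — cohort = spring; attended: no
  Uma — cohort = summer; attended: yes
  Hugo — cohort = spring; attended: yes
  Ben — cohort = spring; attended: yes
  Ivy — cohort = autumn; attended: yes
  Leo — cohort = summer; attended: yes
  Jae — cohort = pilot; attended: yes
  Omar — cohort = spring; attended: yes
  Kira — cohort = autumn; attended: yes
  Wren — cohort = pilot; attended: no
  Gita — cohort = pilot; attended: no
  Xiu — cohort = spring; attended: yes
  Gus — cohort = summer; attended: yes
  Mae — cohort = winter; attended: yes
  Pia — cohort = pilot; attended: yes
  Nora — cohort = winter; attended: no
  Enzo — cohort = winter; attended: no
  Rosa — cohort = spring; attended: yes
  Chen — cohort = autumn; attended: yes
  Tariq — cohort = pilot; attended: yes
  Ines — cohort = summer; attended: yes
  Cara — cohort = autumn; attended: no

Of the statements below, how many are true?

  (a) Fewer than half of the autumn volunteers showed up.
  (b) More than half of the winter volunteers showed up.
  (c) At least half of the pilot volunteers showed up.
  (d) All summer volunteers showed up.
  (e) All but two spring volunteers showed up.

(a) autumn: |A| = 6, |A ∩ B| = 3; needs |A ∩ B| < |A ∖ B| — false.
(b) winter: |A| = 8, |A ∩ B| = 5; needs |A ∩ B| > |A ∖ B| — true.
(c) pilot: |A| = 7, |A ∩ B| = 4; needs |A ∩ B| ≥ |A ∖ B| — true.
(d) summer: |A| = 9, |A ∩ B| = 9; needs A ⊆ B, i.e. every element of A is in B (|A ∖ B| = 0) — true.
(e) spring: |A| = 7, |A ∩ B| = 5; needs |A ∖ B| = 2 — true.

4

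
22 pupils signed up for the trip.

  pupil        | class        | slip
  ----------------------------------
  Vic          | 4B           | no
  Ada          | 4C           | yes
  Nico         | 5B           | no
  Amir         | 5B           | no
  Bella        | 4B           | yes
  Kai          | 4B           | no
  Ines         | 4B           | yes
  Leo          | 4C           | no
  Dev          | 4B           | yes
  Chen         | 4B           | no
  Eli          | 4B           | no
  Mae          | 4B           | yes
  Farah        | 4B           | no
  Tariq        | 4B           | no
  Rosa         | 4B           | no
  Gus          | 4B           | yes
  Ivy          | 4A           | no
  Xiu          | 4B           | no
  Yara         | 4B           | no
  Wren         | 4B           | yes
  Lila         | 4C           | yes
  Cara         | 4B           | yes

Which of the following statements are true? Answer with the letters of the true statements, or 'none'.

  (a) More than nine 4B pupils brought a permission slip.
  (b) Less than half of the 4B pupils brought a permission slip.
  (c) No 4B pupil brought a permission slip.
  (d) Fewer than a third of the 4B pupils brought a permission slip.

(b)

|A| = 16, |A ∩ B| = 7, |A ∖ B| = 9.
(a) |A ∩ B| > 9: fails.
(b) |A ∩ B| < |A ∖ B|: holds.
(c) A ∩ B = ∅ (|A ∩ B| = 0): fails.
(d) |A ∩ B| / |A| < 1/3: fails.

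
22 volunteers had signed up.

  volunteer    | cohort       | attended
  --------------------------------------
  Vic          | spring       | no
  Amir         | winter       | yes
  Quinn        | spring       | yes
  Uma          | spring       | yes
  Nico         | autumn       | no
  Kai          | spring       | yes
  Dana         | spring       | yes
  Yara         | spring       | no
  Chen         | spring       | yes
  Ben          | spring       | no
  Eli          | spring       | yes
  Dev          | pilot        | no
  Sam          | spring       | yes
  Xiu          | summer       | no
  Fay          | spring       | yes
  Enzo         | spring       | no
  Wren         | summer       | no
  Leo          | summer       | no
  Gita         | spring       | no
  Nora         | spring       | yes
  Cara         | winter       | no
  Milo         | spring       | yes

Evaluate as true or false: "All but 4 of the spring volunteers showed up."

False

Truth condition: |A ∖ B| = 4.
|A| = 15, |A ∩ B| = 10, |A ∖ B| = 5.
|A ∖ B| = 5, so the statement is false.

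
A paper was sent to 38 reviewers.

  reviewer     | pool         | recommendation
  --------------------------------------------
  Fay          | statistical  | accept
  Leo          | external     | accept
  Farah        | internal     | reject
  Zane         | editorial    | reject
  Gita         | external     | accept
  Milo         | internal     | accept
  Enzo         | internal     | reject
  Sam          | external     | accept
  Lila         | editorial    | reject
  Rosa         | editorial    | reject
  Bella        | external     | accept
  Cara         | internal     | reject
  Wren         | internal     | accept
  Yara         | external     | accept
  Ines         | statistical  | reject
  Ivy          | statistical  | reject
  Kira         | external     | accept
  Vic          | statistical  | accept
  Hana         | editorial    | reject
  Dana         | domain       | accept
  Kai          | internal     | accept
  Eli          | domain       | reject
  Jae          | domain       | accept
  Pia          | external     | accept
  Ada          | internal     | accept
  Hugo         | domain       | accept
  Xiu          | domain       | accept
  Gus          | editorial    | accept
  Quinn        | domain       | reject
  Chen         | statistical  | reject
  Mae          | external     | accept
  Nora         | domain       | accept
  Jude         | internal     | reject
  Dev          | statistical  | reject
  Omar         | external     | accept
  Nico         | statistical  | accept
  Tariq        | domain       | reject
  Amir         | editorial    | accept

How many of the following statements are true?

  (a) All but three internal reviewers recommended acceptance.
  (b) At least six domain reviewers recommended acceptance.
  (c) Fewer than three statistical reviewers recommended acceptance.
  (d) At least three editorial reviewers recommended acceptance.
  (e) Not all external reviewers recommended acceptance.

(a) internal: |A| = 8, |A ∩ B| = 4; needs |A ∖ B| = 3 — false.
(b) domain: |A| = 8, |A ∩ B| = 5; needs |A ∩ B| ≥ 6 — false.
(c) statistical: |A| = 7, |A ∩ B| = 3; needs |A ∩ B| < 3 — false.
(d) editorial: |A| = 6, |A ∩ B| = 2; needs |A ∩ B| ≥ 3 — false.
(e) external: |A| = 9, |A ∩ B| = 9; needs A ⊄ B (|A ∖ B| ≥ 1) — false.

0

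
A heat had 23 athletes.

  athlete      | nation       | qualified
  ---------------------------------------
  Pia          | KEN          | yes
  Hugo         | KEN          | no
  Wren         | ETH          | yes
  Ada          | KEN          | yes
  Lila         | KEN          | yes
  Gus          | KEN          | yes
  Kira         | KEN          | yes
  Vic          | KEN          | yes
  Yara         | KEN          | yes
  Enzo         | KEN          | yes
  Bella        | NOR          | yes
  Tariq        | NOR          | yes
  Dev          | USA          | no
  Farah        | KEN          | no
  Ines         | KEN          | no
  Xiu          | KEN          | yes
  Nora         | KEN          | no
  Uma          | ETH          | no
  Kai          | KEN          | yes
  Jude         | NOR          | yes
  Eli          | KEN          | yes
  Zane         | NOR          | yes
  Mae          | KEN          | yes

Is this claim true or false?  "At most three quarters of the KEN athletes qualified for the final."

Truth condition: |A ∩ B| / |A| ≤ 3/4.
|A| = 16, |A ∩ B| = 12, |A ∖ B| = 4.
|A ∩ B|/|A| = 12/16, so the statement is true.

True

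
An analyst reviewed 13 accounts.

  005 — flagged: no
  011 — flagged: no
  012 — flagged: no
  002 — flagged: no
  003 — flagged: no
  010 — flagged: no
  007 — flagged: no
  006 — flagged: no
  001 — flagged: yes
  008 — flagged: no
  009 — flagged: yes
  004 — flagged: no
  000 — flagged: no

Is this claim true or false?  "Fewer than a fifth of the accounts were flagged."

'Fewer than a fifth of the accounts were flagged' holds iff |A ∩ B| / |A| < 1/5.
A (the restrictor) = {005, 011, 012, 002, 003, 010, 007, 006, 001, 008, 009, 004, 000}, |A| = 13.
A ∩ B = {001, 009}, so |A ∩ B| = 2.
A ∖ B = {005, 011, 012, 002, 003, 010, 007, 006, 008, 004, 000}, so |A ∖ B| = 11.
|A ∩ B|/|A| = 2/13, so the statement is true.

True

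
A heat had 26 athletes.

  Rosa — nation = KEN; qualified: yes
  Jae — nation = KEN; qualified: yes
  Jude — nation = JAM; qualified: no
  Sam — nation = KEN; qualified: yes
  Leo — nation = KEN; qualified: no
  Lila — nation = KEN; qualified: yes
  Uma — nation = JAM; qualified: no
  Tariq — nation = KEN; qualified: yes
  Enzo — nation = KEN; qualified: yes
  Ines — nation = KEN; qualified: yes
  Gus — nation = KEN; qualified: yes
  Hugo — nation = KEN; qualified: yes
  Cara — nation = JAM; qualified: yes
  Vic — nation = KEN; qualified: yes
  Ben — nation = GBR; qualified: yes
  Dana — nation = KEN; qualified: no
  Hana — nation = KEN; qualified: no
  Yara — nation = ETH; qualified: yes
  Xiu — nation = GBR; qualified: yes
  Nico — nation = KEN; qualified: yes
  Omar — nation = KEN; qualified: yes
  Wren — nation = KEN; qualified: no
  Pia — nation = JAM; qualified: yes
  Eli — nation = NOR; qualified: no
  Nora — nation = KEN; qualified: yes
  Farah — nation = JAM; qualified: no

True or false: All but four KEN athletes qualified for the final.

Truth condition: |A ∖ B| = 4.
|A| = 17, |A ∩ B| = 13, |A ∖ B| = 4.
|A ∖ B| = 4, so the statement is true.

True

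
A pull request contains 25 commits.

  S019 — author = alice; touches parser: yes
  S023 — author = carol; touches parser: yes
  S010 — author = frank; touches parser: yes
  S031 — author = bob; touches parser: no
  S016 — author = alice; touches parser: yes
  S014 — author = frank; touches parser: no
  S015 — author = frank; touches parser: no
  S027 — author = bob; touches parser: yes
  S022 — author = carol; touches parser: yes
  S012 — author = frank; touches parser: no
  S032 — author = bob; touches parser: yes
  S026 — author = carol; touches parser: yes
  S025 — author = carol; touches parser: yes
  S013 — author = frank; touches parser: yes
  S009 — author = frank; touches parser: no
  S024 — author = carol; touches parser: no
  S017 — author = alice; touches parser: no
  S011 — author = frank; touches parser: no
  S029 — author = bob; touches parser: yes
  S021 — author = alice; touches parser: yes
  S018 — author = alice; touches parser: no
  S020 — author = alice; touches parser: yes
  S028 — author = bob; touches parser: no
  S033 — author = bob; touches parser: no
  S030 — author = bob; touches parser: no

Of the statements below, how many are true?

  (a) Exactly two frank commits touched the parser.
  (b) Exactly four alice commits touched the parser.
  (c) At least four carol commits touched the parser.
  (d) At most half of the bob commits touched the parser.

(a) frank: |A| = 7, |A ∩ B| = 2; needs |A ∩ B| = 2 — true.
(b) alice: |A| = 6, |A ∩ B| = 4; needs |A ∩ B| = 4 — true.
(c) carol: |A| = 5, |A ∩ B| = 4; needs |A ∩ B| ≥ 4 — true.
(d) bob: |A| = 7, |A ∩ B| = 3; needs |A ∩ B| ≤ |A ∖ B| — true.

4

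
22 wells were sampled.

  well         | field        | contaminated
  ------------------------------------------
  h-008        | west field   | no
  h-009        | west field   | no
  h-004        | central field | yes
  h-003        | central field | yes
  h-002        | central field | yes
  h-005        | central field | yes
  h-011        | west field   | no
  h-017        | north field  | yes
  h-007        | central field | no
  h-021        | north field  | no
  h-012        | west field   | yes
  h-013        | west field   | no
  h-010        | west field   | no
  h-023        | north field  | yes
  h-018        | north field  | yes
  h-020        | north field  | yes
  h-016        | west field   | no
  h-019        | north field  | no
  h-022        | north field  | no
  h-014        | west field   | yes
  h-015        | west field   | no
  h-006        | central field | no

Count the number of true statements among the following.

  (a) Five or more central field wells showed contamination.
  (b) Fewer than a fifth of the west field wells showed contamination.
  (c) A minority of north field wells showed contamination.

(a) central field: |A| = 6, |A ∩ B| = 4; needs |A ∩ B| ≥ 5 — false.
(b) west field: |A| = 9, |A ∩ B| = 2; needs |A ∩ B| / |A| < 1/5 — false.
(c) north field: |A| = 7, |A ∩ B| = 4; needs |A ∩ B| < |A ∖ B| — false.

0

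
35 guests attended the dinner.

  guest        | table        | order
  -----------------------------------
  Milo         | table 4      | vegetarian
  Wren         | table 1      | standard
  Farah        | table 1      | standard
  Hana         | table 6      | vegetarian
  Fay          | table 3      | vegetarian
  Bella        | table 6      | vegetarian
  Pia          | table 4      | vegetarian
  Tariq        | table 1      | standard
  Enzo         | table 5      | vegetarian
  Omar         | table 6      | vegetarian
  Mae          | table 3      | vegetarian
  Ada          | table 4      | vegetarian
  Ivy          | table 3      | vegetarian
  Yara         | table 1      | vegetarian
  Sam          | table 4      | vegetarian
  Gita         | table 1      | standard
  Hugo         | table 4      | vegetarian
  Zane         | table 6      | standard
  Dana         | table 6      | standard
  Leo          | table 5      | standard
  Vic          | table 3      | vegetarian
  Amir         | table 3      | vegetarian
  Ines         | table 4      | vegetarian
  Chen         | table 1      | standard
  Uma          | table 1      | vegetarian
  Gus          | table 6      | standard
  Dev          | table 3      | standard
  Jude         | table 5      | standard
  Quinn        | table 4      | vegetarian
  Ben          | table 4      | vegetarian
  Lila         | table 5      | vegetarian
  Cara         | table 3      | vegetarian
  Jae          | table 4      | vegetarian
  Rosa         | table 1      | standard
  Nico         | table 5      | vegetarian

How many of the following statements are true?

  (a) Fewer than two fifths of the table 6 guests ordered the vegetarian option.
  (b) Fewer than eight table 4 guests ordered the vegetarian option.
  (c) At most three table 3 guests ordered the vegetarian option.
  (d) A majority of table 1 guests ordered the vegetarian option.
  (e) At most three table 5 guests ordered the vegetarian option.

(a) table 6: |A| = 6, |A ∩ B| = 3; needs |A ∩ B| / |A| < 2/5 — false.
(b) table 4: |A| = 9, |A ∩ B| = 9; needs |A ∩ B| < 8 — false.
(c) table 3: |A| = 7, |A ∩ B| = 6; needs |A ∩ B| ≤ 3 — false.
(d) table 1: |A| = 8, |A ∩ B| = 2; needs |A ∩ B| > |A ∖ B| — false.
(e) table 5: |A| = 5, |A ∩ B| = 3; needs |A ∩ B| ≤ 3 — true.

1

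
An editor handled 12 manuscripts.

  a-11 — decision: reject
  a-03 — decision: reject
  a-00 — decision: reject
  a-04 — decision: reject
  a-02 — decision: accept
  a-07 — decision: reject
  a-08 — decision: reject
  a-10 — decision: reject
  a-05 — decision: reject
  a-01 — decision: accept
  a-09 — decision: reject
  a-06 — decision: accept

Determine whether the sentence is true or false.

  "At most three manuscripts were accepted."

True

Truth condition: |A ∩ B| ≤ 3.
A (the restrictor) = {a-11, a-03, a-00, a-04, a-02, a-07, a-08, a-10, a-05, a-01, a-09, a-06}, |A| = 12.
A ∩ B = {a-02, a-01, a-06}, so |A ∩ B| = 3.
|A ∩ B| = 3, so the statement is true.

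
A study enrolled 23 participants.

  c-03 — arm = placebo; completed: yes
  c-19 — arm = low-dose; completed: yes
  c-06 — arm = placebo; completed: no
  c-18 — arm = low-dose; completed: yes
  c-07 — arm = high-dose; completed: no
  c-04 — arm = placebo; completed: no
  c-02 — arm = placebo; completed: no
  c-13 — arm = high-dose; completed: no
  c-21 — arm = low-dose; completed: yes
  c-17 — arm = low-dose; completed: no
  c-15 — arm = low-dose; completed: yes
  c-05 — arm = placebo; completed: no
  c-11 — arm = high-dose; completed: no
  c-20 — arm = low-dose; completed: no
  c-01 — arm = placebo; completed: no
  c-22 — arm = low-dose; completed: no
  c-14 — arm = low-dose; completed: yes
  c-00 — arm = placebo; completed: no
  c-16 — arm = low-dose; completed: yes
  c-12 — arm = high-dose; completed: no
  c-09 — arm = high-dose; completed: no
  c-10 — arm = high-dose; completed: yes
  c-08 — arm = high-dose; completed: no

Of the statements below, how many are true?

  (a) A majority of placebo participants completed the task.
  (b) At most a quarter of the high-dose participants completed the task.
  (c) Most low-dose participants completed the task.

(a) placebo: |A| = 7, |A ∩ B| = 1; needs |A ∩ B| > |A ∖ B| — false.
(b) high-dose: |A| = 7, |A ∩ B| = 1; needs |A ∩ B| / |A| ≤ 1/4 — true.
(c) low-dose: |A| = 9, |A ∩ B| = 6; needs |A ∩ B| > |A ∖ B| — true.

2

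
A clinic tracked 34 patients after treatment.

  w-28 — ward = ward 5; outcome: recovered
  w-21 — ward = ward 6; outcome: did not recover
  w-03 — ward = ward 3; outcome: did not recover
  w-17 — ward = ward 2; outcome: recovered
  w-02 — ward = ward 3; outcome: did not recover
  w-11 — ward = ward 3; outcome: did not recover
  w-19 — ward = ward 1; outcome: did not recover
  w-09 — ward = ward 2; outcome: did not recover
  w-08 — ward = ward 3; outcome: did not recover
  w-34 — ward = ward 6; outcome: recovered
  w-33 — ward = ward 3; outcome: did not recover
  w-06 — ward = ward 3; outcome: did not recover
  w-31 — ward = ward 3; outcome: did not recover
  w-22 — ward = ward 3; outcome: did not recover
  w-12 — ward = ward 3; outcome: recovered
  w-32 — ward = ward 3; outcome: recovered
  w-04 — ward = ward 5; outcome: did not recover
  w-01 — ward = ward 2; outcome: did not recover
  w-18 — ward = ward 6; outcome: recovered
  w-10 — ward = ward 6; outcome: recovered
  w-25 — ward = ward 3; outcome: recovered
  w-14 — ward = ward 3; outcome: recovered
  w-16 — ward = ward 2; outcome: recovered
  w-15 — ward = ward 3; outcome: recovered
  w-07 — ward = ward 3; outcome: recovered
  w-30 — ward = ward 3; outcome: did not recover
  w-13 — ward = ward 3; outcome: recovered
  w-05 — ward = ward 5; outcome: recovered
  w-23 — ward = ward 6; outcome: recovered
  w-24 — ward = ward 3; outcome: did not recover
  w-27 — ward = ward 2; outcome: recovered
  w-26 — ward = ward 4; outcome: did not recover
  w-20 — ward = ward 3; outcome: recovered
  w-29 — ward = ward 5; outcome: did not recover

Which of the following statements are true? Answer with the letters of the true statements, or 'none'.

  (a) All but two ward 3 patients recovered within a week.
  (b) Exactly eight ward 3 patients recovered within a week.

|A| = 18, |A ∩ B| = 8, |A ∖ B| = 10.
(a) |A ∖ B| = 2: fails.
(b) |A ∩ B| = 8: holds.

(b)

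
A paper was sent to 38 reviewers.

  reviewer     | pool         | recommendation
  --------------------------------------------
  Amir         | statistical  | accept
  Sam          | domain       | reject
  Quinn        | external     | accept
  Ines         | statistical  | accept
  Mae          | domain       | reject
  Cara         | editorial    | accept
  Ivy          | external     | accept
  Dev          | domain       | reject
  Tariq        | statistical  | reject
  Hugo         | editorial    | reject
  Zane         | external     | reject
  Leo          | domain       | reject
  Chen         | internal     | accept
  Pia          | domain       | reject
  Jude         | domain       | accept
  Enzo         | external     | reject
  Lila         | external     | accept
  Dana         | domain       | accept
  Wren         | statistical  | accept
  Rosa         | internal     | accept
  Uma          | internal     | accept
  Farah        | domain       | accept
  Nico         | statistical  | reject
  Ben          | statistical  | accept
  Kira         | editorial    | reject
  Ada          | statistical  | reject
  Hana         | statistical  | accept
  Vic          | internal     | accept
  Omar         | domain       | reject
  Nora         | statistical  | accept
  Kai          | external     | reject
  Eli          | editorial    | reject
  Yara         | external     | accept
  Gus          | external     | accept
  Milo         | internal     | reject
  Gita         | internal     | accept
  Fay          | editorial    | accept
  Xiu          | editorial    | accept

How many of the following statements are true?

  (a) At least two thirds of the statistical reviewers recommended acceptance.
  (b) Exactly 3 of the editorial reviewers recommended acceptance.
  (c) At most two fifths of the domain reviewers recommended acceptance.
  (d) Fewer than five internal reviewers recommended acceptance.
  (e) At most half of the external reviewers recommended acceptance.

(a) statistical: |A| = 9, |A ∩ B| = 6; needs |A ∩ B| / |A| ≥ 2/3 — true.
(b) editorial: |A| = 6, |A ∩ B| = 3; needs |A ∩ B| = 3 — true.
(c) domain: |A| = 9, |A ∩ B| = 3; needs |A ∩ B| / |A| ≤ 2/5 — true.
(d) internal: |A| = 6, |A ∩ B| = 5; needs |A ∩ B| < 5 — false.
(e) external: |A| = 8, |A ∩ B| = 5; needs |A ∩ B| ≤ |A ∖ B| — false.

3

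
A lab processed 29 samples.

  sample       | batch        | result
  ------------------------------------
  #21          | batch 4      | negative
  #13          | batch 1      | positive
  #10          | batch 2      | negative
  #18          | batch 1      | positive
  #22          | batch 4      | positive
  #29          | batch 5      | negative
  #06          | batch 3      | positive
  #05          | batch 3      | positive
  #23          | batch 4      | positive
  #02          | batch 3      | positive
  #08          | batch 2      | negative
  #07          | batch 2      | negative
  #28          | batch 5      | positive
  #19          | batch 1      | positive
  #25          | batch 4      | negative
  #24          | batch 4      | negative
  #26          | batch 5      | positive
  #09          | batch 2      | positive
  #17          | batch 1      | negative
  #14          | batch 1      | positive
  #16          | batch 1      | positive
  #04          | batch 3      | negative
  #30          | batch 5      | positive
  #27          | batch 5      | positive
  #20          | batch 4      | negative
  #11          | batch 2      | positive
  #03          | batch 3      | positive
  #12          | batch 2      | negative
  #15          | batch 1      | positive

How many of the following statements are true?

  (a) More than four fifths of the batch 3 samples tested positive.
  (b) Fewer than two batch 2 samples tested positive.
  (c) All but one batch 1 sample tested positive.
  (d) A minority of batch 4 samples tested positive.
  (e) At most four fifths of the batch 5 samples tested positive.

3

(a) batch 3: |A| = 5, |A ∩ B| = 4; needs |A ∩ B| / |A| > 4/5 — false.
(b) batch 2: |A| = 6, |A ∩ B| = 2; needs |A ∩ B| < 2 — false.
(c) batch 1: |A| = 7, |A ∩ B| = 6; needs |A ∖ B| = 1 — true.
(d) batch 4: |A| = 6, |A ∩ B| = 2; needs |A ∩ B| < |A ∖ B| — true.
(e) batch 5: |A| = 5, |A ∩ B| = 4; needs |A ∩ B| / |A| ≤ 4/5 — true.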